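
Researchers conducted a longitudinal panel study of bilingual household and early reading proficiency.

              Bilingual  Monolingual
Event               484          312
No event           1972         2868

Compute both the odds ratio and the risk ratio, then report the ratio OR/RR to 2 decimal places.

Reading the table with exposure as columns: a = 484 (Bilingual, case), b = 1972 (Bilingual, non-case), c = 312 (Monolingual, case), d = 2868.
OR = (484·2868)/(1972·312) = 1388112/615264 = 2.25612
Risk in exposed = 484/2456 = 0.19707; risk in unexposed = 312/3180 = 0.09811; RR = 2.00858
OR/RR = 2.25612 / 2.00858 = 1.12324
The outcome is not rare, so the OR lies further from 1 than the RR.

1.12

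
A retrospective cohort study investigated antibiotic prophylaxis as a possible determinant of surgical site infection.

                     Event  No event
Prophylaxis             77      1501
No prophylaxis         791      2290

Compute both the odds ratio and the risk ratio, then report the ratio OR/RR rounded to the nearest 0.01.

0.78

Cells: a = 77, b = 1501, c = 791, d = 2290.
OR = (77·2290)/(1501·791) = 176330/1187291 = 0.14851
Risk in exposed = 77/1578 = 0.04880; risk in unexposed = 791/3081 = 0.25673; RR = 0.19006
OR/RR = 0.14851 / 0.19006 = 0.78139
The outcome is not rare, so the OR lies further from 1 than the RR.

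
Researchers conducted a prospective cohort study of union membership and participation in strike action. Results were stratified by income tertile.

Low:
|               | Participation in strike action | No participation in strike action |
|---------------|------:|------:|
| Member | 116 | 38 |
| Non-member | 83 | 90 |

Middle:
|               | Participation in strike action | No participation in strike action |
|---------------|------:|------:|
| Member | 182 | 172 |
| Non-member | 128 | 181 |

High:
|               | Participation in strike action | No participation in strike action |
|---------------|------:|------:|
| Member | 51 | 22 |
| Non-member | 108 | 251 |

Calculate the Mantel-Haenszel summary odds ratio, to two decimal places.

OR_MH = Σ(aᵢdᵢ/nᵢ) / Σ(bᵢcᵢ/nᵢ), where nᵢ is the stratum total.
Stratum 1 (Low): n = 327; a·d/n = 116·90/327 = 31.9266; b·c/n = 38·83/327 = 9.6453
Stratum 2 (Middle): n = 663; a·d/n = 182·181/663 = 49.6863; b·c/n = 172·128/663 = 33.2066
Stratum 3 (High): n = 432; a·d/n = 51·251/432 = 29.6319; b·c/n = 22·108/432 = 5.5000
OR_MH = (31.9266 + 49.6863 + 29.6319) / (9.6453 + 33.2066 + 5.5000) = 111.2448 / 48.3519 = 2.30073

2.30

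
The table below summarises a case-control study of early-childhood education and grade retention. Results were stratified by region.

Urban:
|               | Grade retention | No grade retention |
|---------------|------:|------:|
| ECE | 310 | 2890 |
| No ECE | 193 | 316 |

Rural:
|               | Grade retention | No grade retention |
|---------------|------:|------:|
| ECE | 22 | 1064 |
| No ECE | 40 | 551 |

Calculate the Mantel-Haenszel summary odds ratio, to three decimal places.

OR_MH = Σ(aᵢdᵢ/nᵢ) / Σ(bᵢcᵢ/nᵢ), where nᵢ is the stratum total.
Stratum 1 (Urban): n = 3709; a·d/n = 310·316/3709 = 26.4114; b·c/n = 2890·193/3709 = 150.3829
Stratum 2 (Rural): n = 1677; a·d/n = 22·551/1677 = 7.2284; b·c/n = 1064·40/1677 = 25.3787
OR_MH = (26.4114 + 7.2284) / (150.3829 + 25.3787) = 33.6398 / 175.7615 = 0.19139

0.191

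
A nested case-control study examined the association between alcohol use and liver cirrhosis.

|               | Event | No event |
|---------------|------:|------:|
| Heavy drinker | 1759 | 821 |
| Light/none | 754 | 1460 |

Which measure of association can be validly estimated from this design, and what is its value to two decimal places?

Cells: a = 1759, b = 821, c = 754, d = 1460.
This is a nested case-control study: participants were sampled on outcome status, so risks in the source population cannot be estimated directly — relative risk is not valid here. The odds ratio is the appropriate measure.
OR = (a·d)/(b·c) = (1759 × 1460) / (821 × 754) = 2568140 / 619034 = 4.14863

4.15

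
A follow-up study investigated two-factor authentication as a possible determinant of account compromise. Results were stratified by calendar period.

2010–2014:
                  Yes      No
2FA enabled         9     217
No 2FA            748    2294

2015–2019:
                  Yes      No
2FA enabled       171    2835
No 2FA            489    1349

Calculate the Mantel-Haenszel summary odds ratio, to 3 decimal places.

0.161

OR_MH = Σ(aᵢdᵢ/nᵢ) / Σ(bᵢcᵢ/nᵢ), where nᵢ is the stratum total.
Stratum 1 (2010–2014): n = 3268; a·d/n = 9·2294/3268 = 6.3176; b·c/n = 217·748/3268 = 49.6683
Stratum 2 (2015–2019): n = 4844; a·d/n = 171·1349/4844 = 47.6216; b·c/n = 2835·489/4844 = 286.1922
OR_MH = (6.3176 + 47.6216) / (49.6683 + 286.1922) = 53.9392 / 335.8605 = 0.16060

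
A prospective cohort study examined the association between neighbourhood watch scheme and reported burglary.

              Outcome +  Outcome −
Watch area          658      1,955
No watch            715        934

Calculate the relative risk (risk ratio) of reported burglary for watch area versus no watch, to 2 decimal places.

0.58

Cells: a = 658, b = 1955, c = 715, d = 934.
Risk in exposed = 658/2613 = 0.25182; risk in unexposed = 715/1649 = 0.43360.
RR = 0.25182 / 0.43360 = 0.58077
The risk is 42% lower among the exposed than among the unexposed.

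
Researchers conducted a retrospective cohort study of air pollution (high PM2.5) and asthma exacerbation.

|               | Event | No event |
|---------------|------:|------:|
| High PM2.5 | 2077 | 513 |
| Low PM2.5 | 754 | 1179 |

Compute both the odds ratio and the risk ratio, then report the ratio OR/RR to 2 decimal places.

3.08

Cells: a = 2077, b = 513, c = 754, d = 1179.
OR = (2077·1179)/(513·754) = 2448783/386802 = 6.33084
Risk in exposed = 2077/2590 = 0.80193; risk in unexposed = 754/1933 = 0.39007; RR = 2.05588
OR/RR = 6.33084 / 2.05588 = 3.07939
The outcome is not rare, so the OR lies further from 1 than the RR.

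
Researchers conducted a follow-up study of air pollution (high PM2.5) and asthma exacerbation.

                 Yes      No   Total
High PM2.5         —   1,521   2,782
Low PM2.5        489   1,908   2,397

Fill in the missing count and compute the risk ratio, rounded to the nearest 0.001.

2.222

The missing cell is in the exposed row: 2782 − 1521 = 1261.
So a = 1261, b = 1521, c = 489, d = 1908.
RR = [a/(a+b)] / [c/(c+d)] = (1261/2782) / (489/2397) = 0.45327/0.20401 = 2.22186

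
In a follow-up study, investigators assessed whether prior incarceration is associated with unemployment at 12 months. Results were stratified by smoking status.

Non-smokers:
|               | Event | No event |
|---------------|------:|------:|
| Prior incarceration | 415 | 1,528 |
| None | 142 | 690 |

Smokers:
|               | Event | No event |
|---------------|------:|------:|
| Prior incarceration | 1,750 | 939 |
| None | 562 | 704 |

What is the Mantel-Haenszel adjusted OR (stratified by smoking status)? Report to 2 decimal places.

1.96

OR_MH = Σ(aᵢdᵢ/nᵢ) / Σ(bᵢcᵢ/nᵢ), where nᵢ is the stratum total.
Stratum 1 (Non-smokers): n = 2775; a·d/n = 415·690/2775 = 103.1892; b·c/n = 1528·142/2775 = 78.1895
Stratum 2 (Smokers): n = 3955; a·d/n = 1750·704/3955 = 311.5044; b·c/n = 939·562/3955 = 133.4306
OR_MH = (103.1892 + 311.5044) / (78.1895 + 133.4306) = 414.6936 / 211.6201 = 1.95961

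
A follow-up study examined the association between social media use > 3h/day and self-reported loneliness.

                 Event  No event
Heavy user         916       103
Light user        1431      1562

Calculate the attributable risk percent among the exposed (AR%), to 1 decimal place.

Cells: a = 916, b = 103, c = 1431, d = 1562.
Risk in exposed = 916/1019 = 0.89892; risk in unexposed = 1431/2993 = 0.47812.
RR = 0.89892/0.47812 = 1.88013
AR% = (RR − 1)/RR × 100 = (1.88013 − 1)/1.88013 × 100 = 46.8122%

46.8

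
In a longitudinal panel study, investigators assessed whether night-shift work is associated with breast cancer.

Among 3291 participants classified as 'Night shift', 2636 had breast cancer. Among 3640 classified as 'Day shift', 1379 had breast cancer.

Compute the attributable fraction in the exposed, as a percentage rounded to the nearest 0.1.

52.7

From the description: a = 2636, b = 655, c = 1379, d = 2261.
Risk in exposed = 2636/3291 = 0.80097; risk in unexposed = 1379/3640 = 0.37885.
RR = 0.80097/0.37885 = 2.11424
AR% = (RR − 1)/RR × 100 = (2.11424 − 1)/2.11424 × 100 = 52.7017%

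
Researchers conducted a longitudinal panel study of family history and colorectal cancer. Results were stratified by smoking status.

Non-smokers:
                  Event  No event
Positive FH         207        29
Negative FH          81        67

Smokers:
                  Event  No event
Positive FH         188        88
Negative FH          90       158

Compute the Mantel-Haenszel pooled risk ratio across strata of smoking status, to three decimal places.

1.736

RR_MH = Σ(aᵢ·n₀ᵢ/nᵢ) / Σ(cᵢ·n₁ᵢ/nᵢ), with n₁ᵢ = aᵢ+bᵢ (exposed), n₀ᵢ = cᵢ+dᵢ (unexposed), nᵢ = n₁ᵢ+n₀ᵢ.
Stratum 1 (Non-smokers): n₁ = 236, n₀ = 148, n = 384; a·n₀/n = 207·148/384 = 79.7812; c·n₁/n = 81·236/384 = 49.7812
Stratum 2 (Smokers): n₁ = 276, n₀ = 248, n = 524; a·n₀/n = 188·248/524 = 88.9771; c·n₁/n = 90·276/524 = 47.4046
RR_MH = (79.7812 + 88.9771) / (49.7812 + 47.4046) = 168.7583 / 97.1858 = 1.73645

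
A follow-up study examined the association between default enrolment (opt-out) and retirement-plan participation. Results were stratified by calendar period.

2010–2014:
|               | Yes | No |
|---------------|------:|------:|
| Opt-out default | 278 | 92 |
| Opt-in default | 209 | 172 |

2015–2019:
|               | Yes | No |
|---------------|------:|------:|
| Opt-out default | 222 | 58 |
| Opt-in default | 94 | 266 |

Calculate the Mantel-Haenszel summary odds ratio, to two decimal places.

OR_MH = Σ(aᵢdᵢ/nᵢ) / Σ(bᵢcᵢ/nᵢ), where nᵢ is the stratum total.
Stratum 1 (2010–2014): n = 751; a·d/n = 278·172/751 = 63.6698; b·c/n = 92·209/751 = 25.6032
Stratum 2 (2015–2019): n = 640; a·d/n = 222·266/640 = 92.2687; b·c/n = 58·94/640 = 8.5188
OR_MH = (63.6698 + 92.2687) / (25.6032 + 8.5188) = 155.9385 / 34.1219 = 4.57004

4.57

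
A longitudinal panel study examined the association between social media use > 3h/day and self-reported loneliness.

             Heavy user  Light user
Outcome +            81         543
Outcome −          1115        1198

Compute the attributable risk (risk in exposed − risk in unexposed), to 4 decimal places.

Reading the table with exposure as columns: a = 81 (Heavy user, case), b = 1115 (Heavy user, non-case), c = 543 (Light user, case), d = 1198.
Risk in exposed = 81/1196 = 0.067726; risk in unexposed = 543/1741 = 0.311890.
Risk difference = 0.067726 − 0.311890 = -0.244164

-0.2442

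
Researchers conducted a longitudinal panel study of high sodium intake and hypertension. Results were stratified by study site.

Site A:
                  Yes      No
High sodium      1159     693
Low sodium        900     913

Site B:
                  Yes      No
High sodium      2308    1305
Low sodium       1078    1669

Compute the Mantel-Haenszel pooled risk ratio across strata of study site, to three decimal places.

RR_MH = Σ(aᵢ·n₀ᵢ/nᵢ) / Σ(cᵢ·n₁ᵢ/nᵢ), with n₁ᵢ = aᵢ+bᵢ (exposed), n₀ᵢ = cᵢ+dᵢ (unexposed), nᵢ = n₁ᵢ+n₀ᵢ.
Stratum 1 (Site A): n₁ = 1852, n₀ = 1813, n = 3665; a·n₀/n = 1159·1813/3665 = 573.3334; c·n₁/n = 900·1852/3665 = 454.7885
Stratum 2 (Site B): n₁ = 3613, n₀ = 2747, n = 6360; a·n₀/n = 2308·2747/6360 = 996.8673; c·n₁/n = 1078·3613/6360 = 612.3921
RR_MH = (573.3334 + 996.8673) / (454.7885 + 612.3921) = 1570.2007 / 1067.1807 = 1.47135

1.471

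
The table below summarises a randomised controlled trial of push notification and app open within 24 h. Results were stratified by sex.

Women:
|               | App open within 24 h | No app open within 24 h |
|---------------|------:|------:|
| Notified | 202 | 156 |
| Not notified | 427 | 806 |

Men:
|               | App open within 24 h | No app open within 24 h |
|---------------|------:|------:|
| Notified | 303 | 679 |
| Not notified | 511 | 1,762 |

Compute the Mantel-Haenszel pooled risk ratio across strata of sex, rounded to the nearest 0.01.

RR_MH = Σ(aᵢ·n₀ᵢ/nᵢ) / Σ(cᵢ·n₁ᵢ/nᵢ), with n₁ᵢ = aᵢ+bᵢ (exposed), n₀ᵢ = cᵢ+dᵢ (unexposed), nᵢ = n₁ᵢ+n₀ᵢ.
Stratum 1 (Women): n₁ = 358, n₀ = 1233, n = 1591; a·n₀/n = 202·1233/1591 = 156.5468; c·n₁/n = 427·358/1591 = 96.0817
Stratum 2 (Men): n₁ = 982, n₀ = 2273, n = 3255; a·n₀/n = 303·2273/3255 = 211.5880; c·n₁/n = 511·982/3255 = 154.1634
RR_MH = (156.5468 + 211.5880) / (96.0817 + 154.1634) = 368.1348 / 250.2452 = 1.47110

1.47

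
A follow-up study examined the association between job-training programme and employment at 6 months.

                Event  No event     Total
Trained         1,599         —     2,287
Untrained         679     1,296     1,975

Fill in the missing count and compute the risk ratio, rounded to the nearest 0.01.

The missing cell is in the exposed row: 2287 − 1599 = 688.
So a = 1599, b = 688, c = 679, d = 1296.
RR = [a/(a+b)] / [c/(c+d)] = (1599/2287) / (679/1975) = 0.69917/0.34380 = 2.03367

2.03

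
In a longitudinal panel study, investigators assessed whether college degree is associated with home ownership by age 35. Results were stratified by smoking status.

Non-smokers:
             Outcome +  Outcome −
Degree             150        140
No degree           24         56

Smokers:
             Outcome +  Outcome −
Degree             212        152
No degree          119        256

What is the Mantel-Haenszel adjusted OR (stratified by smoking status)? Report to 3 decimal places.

2.865

OR_MH = Σ(aᵢdᵢ/nᵢ) / Σ(bᵢcᵢ/nᵢ), where nᵢ is the stratum total.
Stratum 1 (Non-smokers): n = 370; a·d/n = 150·56/370 = 22.7027; b·c/n = 140·24/370 = 9.0811
Stratum 2 (Smokers): n = 739; a·d/n = 212·256/739 = 73.4398; b·c/n = 152·119/739 = 24.4763
OR_MH = (22.7027 + 73.4398) / (9.0811 + 24.4763) = 96.1425 / 33.5574 = 2.86502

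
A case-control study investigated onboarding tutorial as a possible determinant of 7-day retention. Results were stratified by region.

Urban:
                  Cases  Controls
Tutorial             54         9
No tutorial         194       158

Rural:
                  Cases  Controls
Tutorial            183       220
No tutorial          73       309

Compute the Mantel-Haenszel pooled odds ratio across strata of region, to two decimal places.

OR_MH = Σ(aᵢdᵢ/nᵢ) / Σ(bᵢcᵢ/nᵢ), where nᵢ is the stratum total.
Stratum 1 (Urban): n = 415; a·d/n = 54·158/415 = 20.5590; b·c/n = 9·194/415 = 4.2072
Stratum 2 (Rural): n = 785; a·d/n = 183·309/785 = 72.0344; b·c/n = 220·73/785 = 20.4586
OR_MH = (20.5590 + 72.0344) / (4.2072 + 20.4586) = 92.5934 / 24.6658 = 3.75392

3.75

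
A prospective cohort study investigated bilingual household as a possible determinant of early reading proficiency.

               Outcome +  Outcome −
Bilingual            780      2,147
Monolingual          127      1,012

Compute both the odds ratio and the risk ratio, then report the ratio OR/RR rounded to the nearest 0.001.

Cells: a = 780, b = 2147, c = 127, d = 1012.
OR = (780·1012)/(2147·127) = 789360/272669 = 2.89494
Risk in exposed = 780/2927 = 0.26648; risk in unexposed = 127/1139 = 0.11150; RR = 2.38997
OR/RR = 2.89494 / 2.38997 = 1.21129
The outcome is not rare, so the OR lies further from 1 than the RR.

1.211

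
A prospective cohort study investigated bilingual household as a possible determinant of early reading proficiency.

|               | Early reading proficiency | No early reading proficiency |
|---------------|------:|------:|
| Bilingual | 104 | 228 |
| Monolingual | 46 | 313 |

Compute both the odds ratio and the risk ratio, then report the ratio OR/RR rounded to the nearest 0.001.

1.270

Cells: a = 104, b = 228, c = 46, d = 313.
OR = (104·313)/(228·46) = 32552/10488 = 3.10374
Risk in exposed = 104/332 = 0.31325; risk in unexposed = 46/359 = 0.12813; RR = 2.44474
OR/RR = 3.10374 / 2.44474 = 1.26956
The outcome is not rare, so the OR lies further from 1 than the RR.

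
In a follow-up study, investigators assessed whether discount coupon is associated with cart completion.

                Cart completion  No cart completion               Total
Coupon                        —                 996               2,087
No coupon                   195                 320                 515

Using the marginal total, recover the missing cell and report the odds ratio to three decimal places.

The missing cell is in the exposed row: 2087 − 996 = 1091.
So a = 1091, b = 996, c = 195, d = 320.
OR = (a·d)/(b·c) = (1091 × 320) / (996 × 195) = 349120 / 194220 = 1.79755

1.798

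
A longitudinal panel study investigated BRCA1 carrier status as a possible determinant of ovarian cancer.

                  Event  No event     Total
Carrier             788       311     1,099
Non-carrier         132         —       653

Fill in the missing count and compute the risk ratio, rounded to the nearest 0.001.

3.547

The missing cell is in the unexposed row: 653 − 132 = 521.
So a = 788, b = 311, c = 132, d = 521.
RR = [a/(a+b)] / [c/(c+d)] = (788/1099) / (132/653) = 0.71702/0.20214 = 3.54705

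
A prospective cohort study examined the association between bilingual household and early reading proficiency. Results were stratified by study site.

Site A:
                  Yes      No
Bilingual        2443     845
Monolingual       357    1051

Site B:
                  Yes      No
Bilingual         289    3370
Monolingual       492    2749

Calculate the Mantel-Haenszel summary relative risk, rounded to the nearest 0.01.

RR_MH = Σ(aᵢ·n₀ᵢ/nᵢ) / Σ(cᵢ·n₁ᵢ/nᵢ), with n₁ᵢ = aᵢ+bᵢ (exposed), n₀ᵢ = cᵢ+dᵢ (unexposed), nᵢ = n₁ᵢ+n₀ᵢ.
Stratum 1 (Site A): n₁ = 3288, n₀ = 1408, n = 4696; a·n₀/n = 2443·1408/4696 = 732.4838; c·n₁/n = 357·3288/4696 = 249.9608
Stratum 2 (Site B): n₁ = 3659, n₀ = 3241, n = 6900; a·n₀/n = 289·3241/6900 = 135.7462; c·n₁/n = 492·3659/6900 = 260.9026
RR_MH = (732.4838 + 135.7462) / (249.9608 + 260.9026) = 868.2300 / 510.8634 = 1.69953

1.70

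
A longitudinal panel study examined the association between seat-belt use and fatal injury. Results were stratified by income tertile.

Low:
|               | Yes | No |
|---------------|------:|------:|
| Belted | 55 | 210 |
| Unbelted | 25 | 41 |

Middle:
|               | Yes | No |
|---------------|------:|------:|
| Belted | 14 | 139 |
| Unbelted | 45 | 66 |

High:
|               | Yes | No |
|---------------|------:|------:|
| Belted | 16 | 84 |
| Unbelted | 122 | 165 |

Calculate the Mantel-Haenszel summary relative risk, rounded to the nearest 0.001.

0.370

RR_MH = Σ(aᵢ·n₀ᵢ/nᵢ) / Σ(cᵢ·n₁ᵢ/nᵢ), with n₁ᵢ = aᵢ+bᵢ (exposed), n₀ᵢ = cᵢ+dᵢ (unexposed), nᵢ = n₁ᵢ+n₀ᵢ.
Stratum 1 (Low): n₁ = 265, n₀ = 66, n = 331; a·n₀/n = 55·66/331 = 10.9668; c·n₁/n = 25·265/331 = 20.0151
Stratum 2 (Middle): n₁ = 153, n₀ = 111, n = 264; a·n₀/n = 14·111/264 = 5.8864; c·n₁/n = 45·153/264 = 26.0795
Stratum 3 (High): n₁ = 100, n₀ = 287, n = 387; a·n₀/n = 16·287/387 = 11.8656; c·n₁/n = 122·100/387 = 31.5245
RR_MH = (10.9668 + 5.8864 + 11.8656) / (20.0151 + 26.0795 + 31.5245) = 28.7188 / 77.6192 = 0.37000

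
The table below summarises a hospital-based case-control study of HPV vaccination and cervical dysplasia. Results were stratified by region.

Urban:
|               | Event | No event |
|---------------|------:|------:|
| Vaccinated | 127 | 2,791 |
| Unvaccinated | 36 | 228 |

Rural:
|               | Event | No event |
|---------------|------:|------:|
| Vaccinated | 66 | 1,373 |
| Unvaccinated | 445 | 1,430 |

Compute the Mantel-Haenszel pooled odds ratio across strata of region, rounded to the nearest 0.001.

0.174

OR_MH = Σ(aᵢdᵢ/nᵢ) / Σ(bᵢcᵢ/nᵢ), where nᵢ is the stratum total.
Stratum 1 (Urban): n = 3182; a·d/n = 127·228/3182 = 9.0999; b·c/n = 2791·36/3182 = 31.5764
Stratum 2 (Rural): n = 3314; a·d/n = 66·1430/3314 = 28.4792; b·c/n = 1373·445/3314 = 184.3648
OR_MH = (9.0999 + 28.4792) / (31.5764 + 184.3648) = 37.5791 / 215.9412 = 0.17402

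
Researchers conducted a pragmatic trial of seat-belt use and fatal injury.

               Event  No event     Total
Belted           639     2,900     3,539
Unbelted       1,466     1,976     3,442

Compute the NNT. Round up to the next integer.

5

Risk in treated group = 639/3539 = 0.18056; risk in control = 1466/3442 = 0.42592.
Absolute risk reduction = 0.42592 − 0.18056 = 0.24536
NNT = 1 / ARR = 1 / 0.24536 = 4.076 → round up → 5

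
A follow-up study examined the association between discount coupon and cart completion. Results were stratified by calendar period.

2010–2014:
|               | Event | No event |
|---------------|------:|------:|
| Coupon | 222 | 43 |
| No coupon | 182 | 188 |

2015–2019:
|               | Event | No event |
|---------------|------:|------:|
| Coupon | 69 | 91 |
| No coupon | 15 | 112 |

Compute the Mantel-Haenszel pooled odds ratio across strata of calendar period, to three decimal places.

OR_MH = Σ(aᵢdᵢ/nᵢ) / Σ(bᵢcᵢ/nᵢ), where nᵢ is the stratum total.
Stratum 1 (2010–2014): n = 635; a·d/n = 222·188/635 = 65.7260; b·c/n = 43·182/635 = 12.3244
Stratum 2 (2015–2019): n = 287; a·d/n = 69·112/287 = 26.9268; b·c/n = 91·15/287 = 4.7561
OR_MH = (65.7260 + 26.9268) / (12.3244 + 4.7561) = 92.6528 / 17.0805 = 5.42448

5.424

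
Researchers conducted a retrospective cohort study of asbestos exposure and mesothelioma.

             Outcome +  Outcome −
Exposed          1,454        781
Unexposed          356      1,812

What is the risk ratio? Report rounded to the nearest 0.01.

Cells: a = 1454, b = 781, c = 356, d = 1812.
Risk in exposed = 1454/2235 = 0.65056; risk in unexposed = 356/2168 = 0.16421.
RR = 0.65056 / 0.16421 = 3.96183
The risk among the exposed is 3.96 times that among the unexposed.

3.96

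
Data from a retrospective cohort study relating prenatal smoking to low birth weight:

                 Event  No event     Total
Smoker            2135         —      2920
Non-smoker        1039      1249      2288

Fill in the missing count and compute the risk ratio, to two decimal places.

1.61

The missing cell is in the exposed row: 2920 − 2135 = 785.
So a = 2135, b = 785, c = 1039, d = 1249.
RR = [a/(a+b)] / [c/(c+d)] = (2135/2920) / (1039/2288) = 0.73116/0.45411 = 1.61011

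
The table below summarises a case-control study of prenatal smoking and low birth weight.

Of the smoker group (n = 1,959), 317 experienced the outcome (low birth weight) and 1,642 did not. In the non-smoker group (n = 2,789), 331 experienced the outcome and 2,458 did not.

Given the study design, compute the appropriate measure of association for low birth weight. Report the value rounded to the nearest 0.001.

From the description: a = 317, b = 1642, c = 331, d = 2458.
This is a case-control study: participants were sampled on outcome status, so risks in the source population cannot be estimated directly — relative risk is not valid here. The odds ratio is the appropriate measure.
OR = (a·d)/(b·c) = (317 × 2458) / (1642 × 331) = 779186 / 543502 = 1.43364

1.434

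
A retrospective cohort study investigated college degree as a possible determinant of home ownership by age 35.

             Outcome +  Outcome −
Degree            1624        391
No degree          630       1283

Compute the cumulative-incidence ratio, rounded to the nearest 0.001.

Cells: a = 1624, b = 391, c = 630, d = 1283.
Risk in exposed = 1624/2015 = 0.80596; risk in unexposed = 630/1913 = 0.32933.
RR = 0.80596 / 0.32933 = 2.44729
The risk among the exposed is 2.45 times that among the unexposed.

2.447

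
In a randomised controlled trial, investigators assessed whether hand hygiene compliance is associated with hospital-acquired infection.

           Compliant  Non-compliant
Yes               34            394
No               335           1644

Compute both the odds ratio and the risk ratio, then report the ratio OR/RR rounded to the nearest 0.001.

Reading the table with exposure as columns: a = 34 (Compliant, case), b = 335 (Compliant, non-case), c = 394 (Non-compliant, case), d = 1644.
OR = (34·1644)/(335·394) = 55896/131990 = 0.42349
Risk in exposed = 34/369 = 0.09214; risk in unexposed = 394/2038 = 0.19333; RR = 0.47661
OR/RR = 0.42349 / 0.47661 = 0.88854
The outcome is not rare, so the OR lies further from 1 than the RR.

0.889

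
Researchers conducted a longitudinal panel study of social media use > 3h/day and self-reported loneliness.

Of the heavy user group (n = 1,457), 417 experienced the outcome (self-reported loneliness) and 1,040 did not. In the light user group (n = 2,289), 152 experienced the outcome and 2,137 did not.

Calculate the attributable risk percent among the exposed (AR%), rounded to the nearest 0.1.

From the description: a = 417, b = 1040, c = 152, d = 2137.
Risk in exposed = 417/1457 = 0.28620; risk in unexposed = 152/2289 = 0.06640.
RR = 0.28620/0.06640 = 4.31001
AR% = (RR − 1)/RR × 100 = (4.31001 − 1)/4.31001 × 100 = 76.7982%

76.8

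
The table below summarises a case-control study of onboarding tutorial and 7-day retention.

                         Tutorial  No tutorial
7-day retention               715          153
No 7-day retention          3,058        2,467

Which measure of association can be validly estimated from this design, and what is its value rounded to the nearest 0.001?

3.770

Reading the table with exposure as columns: a = 715 (Tutorial, case), b = 3058 (Tutorial, non-case), c = 153 (No tutorial, case), d = 2467.
This is a case-control study: participants were sampled on outcome status, so risks in the source population cannot be estimated directly — relative risk is not valid here. The odds ratio is the appropriate measure.
OR = (a·d)/(b·c) = (715 × 2467) / (3058 × 153) = 1763905 / 467874 = 3.77004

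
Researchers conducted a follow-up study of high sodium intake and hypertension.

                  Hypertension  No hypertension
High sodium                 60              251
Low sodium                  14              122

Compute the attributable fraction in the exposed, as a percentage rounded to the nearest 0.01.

46.64

Cells: a = 60, b = 251, c = 14, d = 122.
Risk in exposed = 60/311 = 0.19293; risk in unexposed = 14/136 = 0.10294.
RR = 0.19293/0.10294 = 1.87414
AR% = (RR − 1)/RR × 100 = (1.87414 − 1)/1.87414 × 100 = 46.6422%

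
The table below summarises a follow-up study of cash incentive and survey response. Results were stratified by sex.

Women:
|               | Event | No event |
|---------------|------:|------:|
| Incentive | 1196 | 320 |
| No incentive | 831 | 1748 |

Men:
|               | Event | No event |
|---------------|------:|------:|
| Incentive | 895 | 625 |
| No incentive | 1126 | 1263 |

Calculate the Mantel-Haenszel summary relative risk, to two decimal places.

1.74

RR_MH = Σ(aᵢ·n₀ᵢ/nᵢ) / Σ(cᵢ·n₁ᵢ/nᵢ), with n₁ᵢ = aᵢ+bᵢ (exposed), n₀ᵢ = cᵢ+dᵢ (unexposed), nᵢ = n₁ᵢ+n₀ᵢ.
Stratum 1 (Women): n₁ = 1516, n₀ = 2579, n = 4095; a·n₀/n = 1196·2579/4095 = 753.2317; c·n₁/n = 831·1516/4095 = 307.6425
Stratum 2 (Men): n₁ = 1520, n₀ = 2389, n = 3909; a·n₀/n = 895·2389/3909 = 546.9826; c·n₁/n = 1126·1520/3909 = 437.8409
RR_MH = (753.2317 + 546.9826) / (307.6425 + 437.8409) = 1300.2144 / 745.4834 = 1.74412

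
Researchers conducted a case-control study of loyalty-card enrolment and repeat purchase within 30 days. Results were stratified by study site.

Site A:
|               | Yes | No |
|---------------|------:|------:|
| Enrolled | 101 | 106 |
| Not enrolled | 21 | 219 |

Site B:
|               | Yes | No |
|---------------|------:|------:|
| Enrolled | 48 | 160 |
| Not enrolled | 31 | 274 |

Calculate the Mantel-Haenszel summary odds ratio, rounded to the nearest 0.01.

OR_MH = Σ(aᵢdᵢ/nᵢ) / Σ(bᵢcᵢ/nᵢ), where nᵢ is the stratum total.
Stratum 1 (Site A): n = 447; a·d/n = 101·219/447 = 49.4832; b·c/n = 106·21/447 = 4.9799
Stratum 2 (Site B): n = 513; a·d/n = 48·274/513 = 25.6374; b·c/n = 160·31/513 = 9.6686
OR_MH = (49.4832 + 25.6374) / (4.9799 + 9.6686) = 75.1206 / 14.6485 = 5.12822

5.13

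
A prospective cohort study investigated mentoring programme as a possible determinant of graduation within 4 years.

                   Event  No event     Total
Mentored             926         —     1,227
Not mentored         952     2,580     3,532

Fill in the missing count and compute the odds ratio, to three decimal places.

The missing cell is in the exposed row: 1227 − 926 = 301.
So a = 926, b = 301, c = 952, d = 2580.
OR = (a·d)/(b·c) = (926 × 2580) / (301 × 952) = 2389080 / 286552 = 8.33733

8.337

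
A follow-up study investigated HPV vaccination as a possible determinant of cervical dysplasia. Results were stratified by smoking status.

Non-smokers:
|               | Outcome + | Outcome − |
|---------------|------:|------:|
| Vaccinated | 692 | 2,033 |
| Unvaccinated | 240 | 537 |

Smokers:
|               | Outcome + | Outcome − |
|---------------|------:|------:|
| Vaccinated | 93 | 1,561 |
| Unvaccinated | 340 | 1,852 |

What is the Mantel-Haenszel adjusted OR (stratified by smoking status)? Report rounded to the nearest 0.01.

OR_MH = Σ(aᵢdᵢ/nᵢ) / Σ(bᵢcᵢ/nᵢ), where nᵢ is the stratum total.
Stratum 1 (Non-smokers): n = 3502; a·d/n = 692·537/3502 = 106.1119; b·c/n = 2033·240/3502 = 139.3261
Stratum 2 (Smokers): n = 3846; a·d/n = 93·1852/3846 = 44.7832; b·c/n = 1561·340/3846 = 137.9979
OR_MH = (106.1119 + 44.7832) / (139.3261 + 137.9979) = 150.8951 / 277.3240 = 0.54411

0.54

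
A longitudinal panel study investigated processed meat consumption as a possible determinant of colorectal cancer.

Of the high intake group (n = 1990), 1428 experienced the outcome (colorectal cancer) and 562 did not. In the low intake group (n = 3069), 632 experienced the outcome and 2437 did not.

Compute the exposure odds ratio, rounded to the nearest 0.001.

From the description: a = 1428, b = 562, c = 632, d = 2437.
OR = (a·d)/(b·c) = (1428 × 2437) / (562 × 632) = 3480036 / 355184 = 9.79784
The odds of colorectal cancer are about 9.80 times as high in the high intake group.

9.798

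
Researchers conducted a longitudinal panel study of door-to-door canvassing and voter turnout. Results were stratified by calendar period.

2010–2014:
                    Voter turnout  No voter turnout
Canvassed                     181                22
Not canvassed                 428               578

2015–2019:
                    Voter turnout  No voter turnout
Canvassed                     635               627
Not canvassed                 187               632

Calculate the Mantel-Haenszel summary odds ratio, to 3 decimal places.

4.356

OR_MH = Σ(aᵢdᵢ/nᵢ) / Σ(bᵢcᵢ/nᵢ), where nᵢ is the stratum total.
Stratum 1 (2010–2014): n = 1209; a·d/n = 181·578/1209 = 86.5327; b·c/n = 22·428/1209 = 7.7883
Stratum 2 (2015–2019): n = 2081; a·d/n = 635·632/2081 = 192.8496; b·c/n = 627·187/2081 = 56.3426
OR_MH = (86.5327 + 192.8496) / (7.7883 + 56.3426) = 279.3823 / 64.1309 = 4.35644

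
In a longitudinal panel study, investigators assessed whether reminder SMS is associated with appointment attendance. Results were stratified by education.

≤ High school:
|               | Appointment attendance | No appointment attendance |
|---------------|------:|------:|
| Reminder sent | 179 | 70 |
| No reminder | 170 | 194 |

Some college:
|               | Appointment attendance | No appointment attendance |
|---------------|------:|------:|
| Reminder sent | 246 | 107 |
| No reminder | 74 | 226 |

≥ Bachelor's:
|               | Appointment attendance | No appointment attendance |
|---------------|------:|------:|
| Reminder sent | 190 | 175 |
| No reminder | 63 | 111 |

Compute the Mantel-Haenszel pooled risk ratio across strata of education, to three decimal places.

RR_MH = Σ(aᵢ·n₀ᵢ/nᵢ) / Σ(cᵢ·n₁ᵢ/nᵢ), with n₁ᵢ = aᵢ+bᵢ (exposed), n₀ᵢ = cᵢ+dᵢ (unexposed), nᵢ = n₁ᵢ+n₀ᵢ.
Stratum 1 (≤ High school): n₁ = 249, n₀ = 364, n = 613; a·n₀/n = 179·364/613 = 106.2904; c·n₁/n = 170·249/613 = 69.0538
Stratum 2 (Some college): n₁ = 353, n₀ = 300, n = 653; a·n₀/n = 246·300/653 = 113.0168; c·n₁/n = 74·353/653 = 40.0031
Stratum 3 (≥ Bachelor's): n₁ = 365, n₀ = 174, n = 539; a·n₀/n = 190·174/539 = 61.3358; c·n₁/n = 63·365/539 = 42.6623
RR_MH = (106.2904 + 113.0168 + 61.3358) / (69.0538 + 40.0031 + 42.6623) = 280.6430 / 151.7192 = 1.84975

1.850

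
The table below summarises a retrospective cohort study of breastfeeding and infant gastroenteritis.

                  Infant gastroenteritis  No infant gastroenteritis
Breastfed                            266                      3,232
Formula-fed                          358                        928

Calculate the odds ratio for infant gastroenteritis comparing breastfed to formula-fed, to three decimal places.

Cells: a = 266, b = 3232, c = 358, d = 928.
OR = (a·d)/(b·c) = (266 × 928) / (3232 × 358) = 246848 / 1157056 = 0.21334
Exposure is associated with lower odds of infant gastroenteritis (OR = 0.21 < 1).

0.213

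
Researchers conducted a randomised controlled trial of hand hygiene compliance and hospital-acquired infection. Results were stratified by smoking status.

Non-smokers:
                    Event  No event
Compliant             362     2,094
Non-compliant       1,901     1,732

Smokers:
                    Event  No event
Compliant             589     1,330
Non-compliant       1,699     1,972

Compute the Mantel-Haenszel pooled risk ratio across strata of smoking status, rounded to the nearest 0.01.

RR_MH = Σ(aᵢ·n₀ᵢ/nᵢ) / Σ(cᵢ·n₁ᵢ/nᵢ), with n₁ᵢ = aᵢ+bᵢ (exposed), n₀ᵢ = cᵢ+dᵢ (unexposed), nᵢ = n₁ᵢ+n₀ᵢ.
Stratum 1 (Non-smokers): n₁ = 2456, n₀ = 3633, n = 6089; a·n₀/n = 362·3633/6089 = 215.9872; c·n₁/n = 1901·2456/6089 = 766.7689
Stratum 2 (Smokers): n₁ = 1919, n₀ = 3671, n = 5590; a·n₀/n = 589·3671/5590 = 386.8013; c·n₁/n = 1699·1919/5590 = 583.2524
RR_MH = (215.9872 + 386.8013) / (766.7689 + 583.2524) = 602.7884 / 1350.0213 = 0.44650

0.45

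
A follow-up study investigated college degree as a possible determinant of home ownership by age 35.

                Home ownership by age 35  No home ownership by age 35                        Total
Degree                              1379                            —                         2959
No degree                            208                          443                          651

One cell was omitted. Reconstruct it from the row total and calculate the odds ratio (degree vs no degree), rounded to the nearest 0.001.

The missing cell is in the exposed row: 2959 − 1379 = 1580.
So a = 1379, b = 1580, c = 208, d = 443.
OR = (a·d)/(b·c) = (1379 × 443) / (1580 × 208) = 610897 / 328640 = 1.85886

1.859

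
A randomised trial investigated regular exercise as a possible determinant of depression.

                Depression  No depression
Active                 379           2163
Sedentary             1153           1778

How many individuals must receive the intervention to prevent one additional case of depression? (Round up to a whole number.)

Risk in treated group = 379/2542 = 0.14910; risk in control = 1153/2931 = 0.39338.
Absolute risk reduction = 0.39338 − 0.14910 = 0.24429
NNT = 1 / ARR = 1 / 0.24429 = 4.094 → round up → 5

5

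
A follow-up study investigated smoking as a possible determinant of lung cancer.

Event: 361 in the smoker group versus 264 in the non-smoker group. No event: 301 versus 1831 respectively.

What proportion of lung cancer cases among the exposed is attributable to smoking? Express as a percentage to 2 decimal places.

76.89

From the description: a = 361, b = 301, c = 264, d = 1831.
Risk in exposed = 361/662 = 0.54532; risk in unexposed = 264/2095 = 0.12601.
RR = 0.54532/0.12601 = 4.32742
AR% = (RR − 1)/RR × 100 = (4.32742 − 1)/4.32742 × 100 = 76.8916%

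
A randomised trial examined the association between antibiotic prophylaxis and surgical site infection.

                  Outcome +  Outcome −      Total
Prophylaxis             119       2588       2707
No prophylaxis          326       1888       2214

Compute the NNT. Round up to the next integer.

10

Risk in treated group = 119/2707 = 0.04396; risk in control = 326/2214 = 0.14724.
Absolute risk reduction = 0.14724 − 0.04396 = 0.10328
NNT = 1 / ARR = 1 / 0.10328 = 9.682 → round up → 10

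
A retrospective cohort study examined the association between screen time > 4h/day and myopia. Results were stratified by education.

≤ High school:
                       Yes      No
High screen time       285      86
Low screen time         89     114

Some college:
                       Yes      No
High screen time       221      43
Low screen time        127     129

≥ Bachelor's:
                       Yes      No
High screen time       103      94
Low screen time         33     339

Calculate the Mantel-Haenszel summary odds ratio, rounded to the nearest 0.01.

OR_MH = Σ(aᵢdᵢ/nᵢ) / Σ(bᵢcᵢ/nᵢ), where nᵢ is the stratum total.
Stratum 1 (≤ High school): n = 574; a·d/n = 285·114/574 = 56.6028; b·c/n = 86·89/574 = 13.3345
Stratum 2 (Some college): n = 520; a·d/n = 221·129/520 = 54.8250; b·c/n = 43·127/520 = 10.5019
Stratum 3 (≥ Bachelor's): n = 569; a·d/n = 103·339/569 = 61.3656; b·c/n = 94·33/569 = 5.4517
OR_MH = (56.6028 + 54.8250 + 61.3656) / (13.3345 + 10.5019 + 5.4517) = 172.7933 / 29.2881 = 5.89978

5.90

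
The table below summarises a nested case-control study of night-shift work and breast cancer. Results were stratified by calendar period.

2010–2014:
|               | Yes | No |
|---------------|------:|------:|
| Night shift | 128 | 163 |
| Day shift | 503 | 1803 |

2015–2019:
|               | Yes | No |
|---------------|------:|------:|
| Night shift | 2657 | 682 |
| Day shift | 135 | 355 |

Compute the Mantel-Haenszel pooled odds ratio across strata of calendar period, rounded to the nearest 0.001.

OR_MH = Σ(aᵢdᵢ/nᵢ) / Σ(bᵢcᵢ/nᵢ), where nᵢ is the stratum total.
Stratum 1 (2010–2014): n = 2597; a·d/n = 128·1803/2597 = 88.8656; b·c/n = 163·503/2597 = 31.5707
Stratum 2 (2015–2019): n = 3829; a·d/n = 2657·355/3829 = 246.3398; b·c/n = 682·135/3829 = 24.0454
OR_MH = (88.8656 + 246.3398) / (31.5707 + 24.0454) = 335.2054 / 55.6161 = 6.02713

6.027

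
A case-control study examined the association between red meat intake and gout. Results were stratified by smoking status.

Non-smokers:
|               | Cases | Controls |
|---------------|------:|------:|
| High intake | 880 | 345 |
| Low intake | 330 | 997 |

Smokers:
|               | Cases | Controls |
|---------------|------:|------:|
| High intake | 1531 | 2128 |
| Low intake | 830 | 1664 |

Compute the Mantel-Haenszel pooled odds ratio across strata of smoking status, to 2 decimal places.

OR_MH = Σ(aᵢdᵢ/nᵢ) / Σ(bᵢcᵢ/nᵢ), where nᵢ is the stratum total.
Stratum 1 (Non-smokers): n = 2552; a·d/n = 880·997/2552 = 343.7931; b·c/n = 345·330/2552 = 44.6121
Stratum 2 (Smokers): n = 6153; a·d/n = 1531·1664/6153 = 414.0393; b·c/n = 2128·830/6153 = 287.0535
OR_MH = (343.7931 + 414.0393) / (44.6121 + 287.0535) = 757.8324 / 331.6655 = 2.28493

2.28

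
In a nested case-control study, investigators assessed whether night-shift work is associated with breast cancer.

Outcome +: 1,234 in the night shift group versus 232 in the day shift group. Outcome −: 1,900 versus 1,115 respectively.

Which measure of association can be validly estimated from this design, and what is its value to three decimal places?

3.121

From the description: a = 1234, b = 1900, c = 232, d = 1115.
This is a nested case-control study: participants were sampled on outcome status, so risks in the source population cannot be estimated directly — relative risk is not valid here. The odds ratio is the appropriate measure.
OR = (a·d)/(b·c) = (1234 × 1115) / (1900 × 232) = 1375910 / 440800 = 3.12139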